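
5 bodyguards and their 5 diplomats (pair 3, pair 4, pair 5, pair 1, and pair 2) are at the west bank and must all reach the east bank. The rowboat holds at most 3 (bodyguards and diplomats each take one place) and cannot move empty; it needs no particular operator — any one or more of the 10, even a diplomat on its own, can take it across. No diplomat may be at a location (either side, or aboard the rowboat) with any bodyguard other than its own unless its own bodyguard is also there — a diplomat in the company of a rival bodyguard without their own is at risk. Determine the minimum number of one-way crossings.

11

Counting alone: each trip to the east bank takes at most 3 across and each return brings at least 1 back, so after t trips out (and t−1 returns) at most 3t − (t−1) of the 10 are across; that first reaches 10 at t = 5, so at least 9 crossings are needed.
The safety rule pushes this higher. Following every safe sequence of crossings, the most of the 10 that can be at the east bank as the rowboat arrives there on crossing 9 is 9 — never all 10.
So no plan with fewer than 11 crossings exists, and this one achieves 11:
1. bodyguard 3 and diplomat 3 cross → the east bank.
2. bodyguard 3 crosses ← the west bank.
3. diplomat 1, diplomat 4, and diplomat 5 cross → the east bank.
4. diplomat 3 crosses ← the west bank.
5. bodyguard 1, bodyguard 4, and bodyguard 5 cross → the east bank.
6. bodyguard 4 and diplomat 4 cross ← the west bank.
7. bodyguard 2, bodyguard 3, and bodyguard 4 cross → the east bank.
8. diplomat 5 crosses ← the west bank.
9. diplomat 3 and diplomat 4 cross → the east bank.
10. diplomat 3 crosses ← the west bank.
11. diplomat 2, diplomat 3, and diplomat 5 cross → the east bank.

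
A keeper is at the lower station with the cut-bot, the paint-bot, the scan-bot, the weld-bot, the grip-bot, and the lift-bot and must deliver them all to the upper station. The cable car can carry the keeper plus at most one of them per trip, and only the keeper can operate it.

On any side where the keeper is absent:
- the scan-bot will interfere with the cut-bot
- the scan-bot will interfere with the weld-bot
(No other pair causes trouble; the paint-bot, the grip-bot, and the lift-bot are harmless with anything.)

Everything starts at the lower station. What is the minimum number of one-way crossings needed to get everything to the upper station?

Counting alone: the keeper can take at most 1 across per trip to the upper station, so moving all 6 needs at least 6 loaded trips out, with a return between consecutive ones — at least 11 crossings.
The safety rule pushes this higher. Following every safe sequence of crossings, the most of the 6 that can be at the upper station as the cable car arrives there on crossing 11 is 5 — never all 6.
So no plan with fewer than 13 crossings exists, and this one achieves 13:
1. Keeper goes to the upper station with the scan-bot.
2. Keeper goes back to the lower station alone.
3. Keeper goes to the upper station with the cut-bot.
4. Keeper goes back to the lower station with the scan-bot.
5. Keeper goes to the upper station with the weld-bot.
6. Keeper goes back to the lower station alone.
7. Keeper goes to the upper station with the paint-bot.
8. Keeper goes back to the lower station alone.
9. Keeper goes to the upper station with the grip-bot.
10. Keeper goes back to the lower station alone.
11. Keeper goes to the upper station with the lift-bot.
12. Keeper goes back to the lower station alone.
13. Keeper goes to the upper station with the scan-bot.

13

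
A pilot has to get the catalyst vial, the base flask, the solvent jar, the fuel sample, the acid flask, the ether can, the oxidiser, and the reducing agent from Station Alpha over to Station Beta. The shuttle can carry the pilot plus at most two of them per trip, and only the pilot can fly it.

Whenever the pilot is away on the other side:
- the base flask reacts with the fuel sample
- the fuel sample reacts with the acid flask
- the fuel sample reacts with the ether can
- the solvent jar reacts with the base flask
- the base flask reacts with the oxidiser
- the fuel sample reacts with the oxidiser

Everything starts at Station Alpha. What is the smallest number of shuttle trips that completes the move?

Counting alone: the pilot can take at most 2 across per trip to Station Beta, so moving all 8 needs at least 4 loaded trips out, with a return between consecutive ones — at least 7 crossings.
The safety rule pushes this higher. Following every safe sequence of crossings, the most of the 8 that can be at Station Beta as the shuttle arrives there on crossings 7, 9, 11 is 5, 6, 7 respectively — never all 8.
So no plan with fewer than 13 crossings exists, and this one achieves 13:
1. Pilot goes to Station Beta with the base flask and the fuel sample.
2. Pilot goes back to Station Alpha with the base flask.
3. Pilot goes to Station Beta with the base flask and the catalyst vial.
4. Pilot goes back to Station Alpha with the base flask.
5. Pilot goes to Station Beta with the base flask and the solvent jar.
6. Pilot goes back to Station Alpha with the base flask.
7. Pilot goes to Station Beta with the base flask and the reducing agent.
8. Pilot goes back to Station Alpha with the base flask.
9. Pilot goes to Station Beta with the acid flask and the oxidiser.
10. Pilot goes back to Station Alpha with the fuel sample.
11. Pilot goes to Station Beta with the base flask and the ether can.
12. Pilot goes back to Station Alpha with the base flask.
13. Pilot goes to Station Beta with the base flask and the fuel sample.

13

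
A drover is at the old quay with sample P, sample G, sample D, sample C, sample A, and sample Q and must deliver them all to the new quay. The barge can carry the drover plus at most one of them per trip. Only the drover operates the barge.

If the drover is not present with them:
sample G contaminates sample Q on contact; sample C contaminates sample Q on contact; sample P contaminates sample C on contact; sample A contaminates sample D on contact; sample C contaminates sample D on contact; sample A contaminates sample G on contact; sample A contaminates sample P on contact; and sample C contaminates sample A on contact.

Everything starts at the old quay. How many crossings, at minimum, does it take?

impossible

Whatever the first load, the items left behind include a forbidden pair without the drover. No opening move is safe, so no plan exists.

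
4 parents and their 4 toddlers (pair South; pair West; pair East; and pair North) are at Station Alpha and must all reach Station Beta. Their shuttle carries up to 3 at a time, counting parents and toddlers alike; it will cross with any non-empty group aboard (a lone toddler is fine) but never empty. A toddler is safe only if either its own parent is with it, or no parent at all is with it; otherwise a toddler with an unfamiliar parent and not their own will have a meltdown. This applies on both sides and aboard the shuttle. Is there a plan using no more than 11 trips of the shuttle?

Yes — this plan uses 9 crossings (≤ 11):
1. parent South and toddler South cross → Station Beta.
2. parent South crosses ← Station Alpha.
3. parent South, parent West, and toddler West cross → Station Beta.
4. parent South and toddler South cross ← Station Alpha.
5. parent East, parent North, and parent South cross → Station Beta.
6. toddler West crosses ← Station Alpha.
7. toddler South and toddler West cross → Station Beta.
8. toddler South crosses ← Station Alpha.
9. toddler East, toddler North, and toddler South cross → Station Beta.

Yes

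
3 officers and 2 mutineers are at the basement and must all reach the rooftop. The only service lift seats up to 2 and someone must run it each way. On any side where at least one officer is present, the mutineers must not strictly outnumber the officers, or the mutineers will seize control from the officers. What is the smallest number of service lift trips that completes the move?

7

Counting alone: each trip to the rooftop takes at most 2 across and each return brings at least 1 back, so after t trips out (and t−1 returns) at most 2t − (t−1) of the 5 are across; that first reaches 5 at t = 4, so at least 7 crossings are needed.
The plan below uses exactly 7 crossings, so it is optimal:
1. 2 mutineers → the rooftop.  (the basement: 3O 0M; the rooftop: 0O 2M)
2. 1 mutineer ← the basement.  (the basement: 3O 1M; the rooftop: 0O 1M)
3. 2 officers → the rooftop.  (the basement: 1O 1M; the rooftop: 2O 1M)
4. 1 officer ← the basement.  (the basement: 2O 1M; the rooftop: 1O 1M)
5. 1 officer and 1 mutineer → the rooftop.  (the basement: 1O 0M; the rooftop: 2O 2M)
6. 1 mutineer ← the basement.  (the basement: 1O 1M; the rooftop: 2O 1M)
7. 1 officer and 1 mutineer → the rooftop.  (the basement: 0O 0M; the rooftop: 3O 2M)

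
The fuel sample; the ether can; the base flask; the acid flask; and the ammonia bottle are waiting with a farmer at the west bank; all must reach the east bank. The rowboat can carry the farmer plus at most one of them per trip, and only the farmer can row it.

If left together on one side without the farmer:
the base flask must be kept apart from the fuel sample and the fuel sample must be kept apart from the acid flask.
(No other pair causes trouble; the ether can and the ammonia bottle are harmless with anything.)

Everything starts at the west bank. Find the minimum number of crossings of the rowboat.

11

Counting alone: the farmer can take at most 1 across per trip to the east bank, so moving all 5 needs at least 5 loaded trips out, with a return between consecutive ones — at least 9 crossings.
The safety rule pushes this higher. Following every safe sequence of crossings, the most of the 5 that can be at the east bank as the rowboat arrives there on crossing 9 is 4 — never all 5.
So no plan with fewer than 11 crossings exists, and this one achieves 11:
1. Farmer goes to the east bank with the fuel sample.
2. Farmer goes back to the west bank alone.
3. Farmer goes to the east bank with the ether can.
4. Farmer goes back to the west bank alone.
5. Farmer goes to the east bank with the base flask.
6. Farmer goes back to the west bank with the fuel sample.
7. Farmer goes to the east bank with the acid flask.
8. Farmer goes back to the west bank alone.
9. Farmer goes to the east bank with the ammonia bottle.
10. Farmer goes back to the west bank alone.
11. Farmer goes to the east bank with the fuel sample.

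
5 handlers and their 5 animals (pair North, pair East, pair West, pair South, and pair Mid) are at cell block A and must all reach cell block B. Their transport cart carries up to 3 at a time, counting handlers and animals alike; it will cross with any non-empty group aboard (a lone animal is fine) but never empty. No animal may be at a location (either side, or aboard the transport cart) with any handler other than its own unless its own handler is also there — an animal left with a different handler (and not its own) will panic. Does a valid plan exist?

Yes

1. animal North and handler North cross → cell block B.
2. handler North crosses ← cell block A.
3. animal East, animal South, and animal West cross → cell block B.
4. animal North crosses ← cell block A.
5. handler East, handler South, and handler West cross → cell block B.
6. animal East and handler East cross ← cell block A.
7. handler East, handler Mid, and handler North cross → cell block B.
8. animal West crosses ← cell block A.
9. animal East and animal North cross → cell block B.
10. animal North crosses ← cell block A.
11. animal Mid, animal North, and animal West cross → cell block B.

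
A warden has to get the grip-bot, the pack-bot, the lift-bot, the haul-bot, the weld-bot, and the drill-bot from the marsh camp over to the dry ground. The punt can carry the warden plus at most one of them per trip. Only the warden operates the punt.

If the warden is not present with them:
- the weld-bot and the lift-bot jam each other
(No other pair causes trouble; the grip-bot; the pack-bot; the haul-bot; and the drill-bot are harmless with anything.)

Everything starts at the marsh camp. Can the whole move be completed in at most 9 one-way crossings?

Counting alone: the warden can take at most 1 across per trip to the dry ground, so moving all 6 needs at least 6 loaded trips out, with a return between consecutive ones — at least 11 crossings.
Since 9 < 11, 9 crossings cannot be enough. (The shortest complete plan in fact takes 11:)
1. Warden goes to the dry ground with the lift-bot.
2. Warden goes back to the marsh camp alone.
3. Warden goes to the dry ground with the grip-bot.
4. Warden goes back to the marsh camp alone.
5. Warden goes to the dry ground with the pack-bot.
6. Warden goes back to the marsh camp alone.
7. Warden goes to the dry ground with the haul-bot.
8. Warden goes back to the marsh camp alone.
9. Warden goes to the dry ground with the drill-bot.
10. Warden goes back to the marsh camp alone.
11. Warden goes to the dry ground with the weld-bot.

No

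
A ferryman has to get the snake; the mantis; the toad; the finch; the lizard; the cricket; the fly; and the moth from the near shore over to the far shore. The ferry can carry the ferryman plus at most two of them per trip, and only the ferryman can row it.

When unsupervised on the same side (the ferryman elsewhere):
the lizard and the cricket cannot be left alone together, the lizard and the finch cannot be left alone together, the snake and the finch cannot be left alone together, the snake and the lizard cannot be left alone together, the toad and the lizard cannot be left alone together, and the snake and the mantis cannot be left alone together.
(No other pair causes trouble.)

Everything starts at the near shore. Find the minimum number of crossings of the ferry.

Counting alone: the ferryman can take at most 2 across per trip to the far shore, so moving all 8 needs at least 4 loaded trips out, with a return between consecutive ones — at least 7 crossings.
The safety rule pushes this higher. Following every safe sequence of crossings, the most of the 8 that can be at the far shore as the ferry arrives there on crossings 7, 9, 11 is 5, 6, 7 respectively — never all 8.
So no plan with fewer than 13 crossings exists, and this one achieves 13:
1. Ferryman goes to the far shore with the lizard and the snake.
2. Ferryman goes back to the near shore with the snake.
3. Ferryman goes to the far shore with the mantis and the snake.
4. Ferryman goes back to the near shore with the snake.
5. Ferryman goes to the far shore with the fly and the snake.
6. Ferryman goes back to the near shore with the snake.
7. Ferryman goes to the far shore with the moth and the snake.
8. Ferryman goes back to the near shore with the snake.
9. Ferryman goes to the far shore with the finch and the toad.
10. Ferryman goes back to the near shore with the lizard.
11. Ferryman goes to the far shore with the cricket and the snake.
12. Ferryman goes back to the near shore with the snake.
13. Ferryman goes to the far shore with the lizard and the snake.

13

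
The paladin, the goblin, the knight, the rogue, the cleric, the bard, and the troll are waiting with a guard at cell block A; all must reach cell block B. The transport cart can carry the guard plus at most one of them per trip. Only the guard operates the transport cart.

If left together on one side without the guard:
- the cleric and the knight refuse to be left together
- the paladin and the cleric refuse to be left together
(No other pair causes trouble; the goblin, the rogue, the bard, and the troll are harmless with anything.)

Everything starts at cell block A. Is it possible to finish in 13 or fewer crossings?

No

Counting alone: the guard can take at most 1 across per trip to cell block B, so moving all 7 needs at least 7 loaded trips out, with a return between consecutive ones — at least 13 crossings.
The safety rule pushes this higher. Following every safe sequence of crossings, the most of the 7 that can be at cell block B as the transport cart arrives there on crossing 13 is 6 — never all 7.
So the move cannot be finished within 13 crossings. (The shortest complete plan takes 15:)
1. Guard goes to cell block B with the cleric.
2. Guard goes back to cell block A alone.
3. Guard goes to cell block B with the paladin.
4. Guard goes back to cell block A with the cleric.
5. Guard goes to cell block B with the knight.
6. Guard goes back to cell block A alone.
7. Guard goes to cell block B with the goblin.
8. Guard goes back to cell block A alone.
9. Guard goes to cell block B with the rogue.
10. Guard goes back to cell block A alone.
11. Guard goes to cell block B with the bard.
12. Guard goes back to cell block A alone.
13. Guard goes to cell block B with the troll.
14. Guard goes back to cell block A alone.
15. Guard goes to cell block B with the cleric.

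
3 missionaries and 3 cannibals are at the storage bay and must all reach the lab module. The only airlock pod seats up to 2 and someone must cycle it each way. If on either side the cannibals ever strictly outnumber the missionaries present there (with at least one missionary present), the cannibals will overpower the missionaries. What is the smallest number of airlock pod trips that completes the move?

Counting alone: each trip to the lab module takes at most 2 across and each return brings at least 1 back, so after t trips out (and t−1 returns) at most 2t − (t−1) of the 6 are across; that first reaches 6 at t = 5, so at least 9 crossings are needed.
The safety rule pushes this higher. Following every safe sequence of crossings, the most of the 6 that can be at the lab module as the airlock pod arrives there on crossing 9 is 5 — never all 6.
So no plan with fewer than 11 crossings exists, and this one achieves 11:
1. 2 cannibals → the lab module.  (the storage bay: 3M 1C; the lab module: 0M 2C)
2. 1 cannibal ← the storage bay.  (the storage bay: 3M 2C; the lab module: 0M 1C)
3. 2 cannibals → the lab module.  (the storage bay: 3M 0C; the lab module: 0M 3C)
4. 1 cannibal ← the storage bay.  (the storage bay: 3M 1C; the lab module: 0M 2C)
5. 2 missionaries → the lab module.  (the storage bay: 1M 1C; the lab module: 2M 2C)
6. 1 missionary and 1 cannibal ← the storage bay.  (the storage bay: 2M 2C; the lab module: 1M 1C)
7. 2 missionaries → the lab module.  (the storage bay: 0M 2C; the lab module: 3M 1C)
8. 1 cannibal ← the storage bay.  (the storage bay: 0M 3C; the lab module: 3M 0C)
9. 2 cannibals → the lab module.  (the storage bay: 0M 1C; the lab module: 3M 2C)
10. 1 cannibal ← the storage bay.  (the storage bay: 0M 2C; the lab module: 3M 1C)
11. 2 cannibals → the lab module.  (the storage bay: 0M 0C; the lab module: 3M 3C)

11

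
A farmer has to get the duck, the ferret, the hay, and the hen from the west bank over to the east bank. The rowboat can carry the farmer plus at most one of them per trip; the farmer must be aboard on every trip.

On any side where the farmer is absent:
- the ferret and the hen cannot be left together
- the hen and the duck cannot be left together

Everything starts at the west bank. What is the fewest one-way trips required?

Counting alone: the farmer can take at most 1 across per trip to the east bank, so moving all 4 needs at least 4 loaded trips out, with a return between consecutive ones — at least 7 crossings.
The safety rule pushes this higher. Following every safe sequence of crossings, the most of the 4 that can be at the east bank as the rowboat arrives there on crossing 7 is 3 — never all 4.
So no plan with fewer than 9 crossings exists, and this one achieves 9:
1. Farmer goes to the east bank with the hen.
2. Farmer goes back to the west bank alone.
3. Farmer goes to the east bank with the duck.
4. Farmer goes back to the west bank with the hen.
5. Farmer goes to the east bank with the ferret.
6. Farmer goes back to the west bank alone.
7. Farmer goes to the east bank with the hay.
8. Farmer goes back to the west bank alone.
9. Farmer goes to the east bank with the hen.

9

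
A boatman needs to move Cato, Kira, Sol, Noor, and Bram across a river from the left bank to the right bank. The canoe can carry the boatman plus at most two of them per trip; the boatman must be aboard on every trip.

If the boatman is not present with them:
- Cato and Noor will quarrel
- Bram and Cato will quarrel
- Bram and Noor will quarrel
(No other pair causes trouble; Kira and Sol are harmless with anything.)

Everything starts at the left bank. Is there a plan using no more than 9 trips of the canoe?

Yes — this plan uses 7 crossings (≤ 9):
1. Boatman goes to the right bank with Cato and Noor.
2. Boatman goes back to the left bank with Cato.
3. Boatman goes to the right bank with Cato and Kira.
4. Boatman goes back to the left bank with Cato.
5. Boatman goes to the right bank with Cato and Sol.
6. Boatman goes back to the left bank with Cato.
7. Boatman goes to the right bank with Bram and Cato.

Yes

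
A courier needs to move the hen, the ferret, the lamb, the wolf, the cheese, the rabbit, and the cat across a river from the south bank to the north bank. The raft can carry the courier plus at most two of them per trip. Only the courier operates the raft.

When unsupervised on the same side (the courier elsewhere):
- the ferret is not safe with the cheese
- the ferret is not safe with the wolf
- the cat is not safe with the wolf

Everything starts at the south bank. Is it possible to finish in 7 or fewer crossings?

Yes — this plan uses 7 crossings (≤ 7):
1. Courier goes to the north bank with the ferret and the wolf.  [the south bank: the cat, the cheese, the hen, the lamb, the rabbit | the north bank: the ferret, the wolf]
2. Courier goes back to the south bank with the ferret.  [the south bank: the cat, the cheese, the ferret, the hen, the lamb, the rabbit | the north bank: the wolf]
3. Courier goes to the north bank with the cheese and the hen.  [the south bank: the cat, the ferret, the lamb, the rabbit | the north bank: the cheese, the hen, the wolf]
4. Courier goes back to the south bank alone.  [the south bank: the cat, the ferret, the lamb, the rabbit | the north bank: the cheese, the hen, the wolf]
5. Courier goes to the north bank with the lamb and the rabbit.  [the south bank: the cat, the ferret | the north bank: the cheese, the hen, the lamb, the rabbit, the wolf]
6. Courier goes back to the south bank alone.  [the south bank: the cat, the ferret | the north bank: the cheese, the hen, the lamb, the rabbit, the wolf]
7. Courier goes to the north bank with the cat and the ferret.  [the south bank: — | the north bank: the cat, the cheese, the ferret, the hen, the lamb, the rabbit, the wolf]

Yes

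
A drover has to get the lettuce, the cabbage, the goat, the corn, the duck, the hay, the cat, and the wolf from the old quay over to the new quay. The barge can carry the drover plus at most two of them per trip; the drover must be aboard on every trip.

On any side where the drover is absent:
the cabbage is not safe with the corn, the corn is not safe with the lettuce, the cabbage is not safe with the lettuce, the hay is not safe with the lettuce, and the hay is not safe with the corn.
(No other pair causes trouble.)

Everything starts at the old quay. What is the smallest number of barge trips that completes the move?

Counting alone: the drover can take at most 2 across per trip to the new quay, so moving all 8 needs at least 4 loaded trips out, with a return between consecutive ones — at least 7 crossings.
The safety rule pushes this higher. Following every safe sequence of crossings, the most of the 8 that can be at the new quay as the barge arrives there on crossings 7, 9, 11 is 5, 6, 7 respectively — never all 8.
So no plan with fewer than 13 crossings exists, and this one achieves 13:
1. Drover goes to the new quay with the corn and the lettuce.
2. Drover goes back to the old quay with the lettuce.
3. Drover goes to the new quay with the goat and the lettuce.
4. Drover goes back to the old quay with the lettuce.
5. Drover goes to the new quay with the duck and the lettuce.
6. Drover goes back to the old quay with the lettuce.
7. Drover goes to the new quay with the cat and the lettuce.
8. Drover goes back to the old quay with the lettuce.
9. Drover goes to the new quay with the lettuce and the wolf.
10. Drover goes back to the old quay with the lettuce.
11. Drover goes to the new quay with the cabbage and the hay.
12. Drover goes back to the old quay with the corn.
13. Drover goes to the new quay with the corn and the lettuce.

13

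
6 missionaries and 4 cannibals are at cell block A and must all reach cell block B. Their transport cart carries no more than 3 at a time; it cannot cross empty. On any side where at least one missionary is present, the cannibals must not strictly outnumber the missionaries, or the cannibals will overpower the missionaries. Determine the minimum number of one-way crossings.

Counting alone: each trip to cell block B takes at most 3 across and each return brings at least 1 back, so after t trips out (and t−1 returns) at most 3t − (t−1) of the 10 are across; that first reaches 10 at t = 5, so at least 9 crossings are needed.
The plan below uses exactly 9 crossings, so it is optimal:
1. 2 cannibals → cell block B.  (cell block A: 6M 2C; cell block B: 0M 2C)
2. 1 cannibal ← cell block A.  (cell block A: 6M 3C; cell block B: 0M 1C)
3. 3 cannibals → cell block B.  (cell block A: 6M 0C; cell block B: 0M 4C)
4. 1 cannibal ← cell block A.  (cell block A: 6M 1C; cell block B: 0M 3C)
5. 3 missionaries → cell block B.  (cell block A: 3M 1C; cell block B: 3M 3C)
6. 1 cannibal ← cell block A.  (cell block A: 3M 2C; cell block B: 3M 2C)
7. 1 missionary and 2 cannibals → cell block B.  (cell block A: 2M 0C; cell block B: 4M 4C)
8. 1 cannibal ← cell block A.  (cell block A: 2M 1C; cell block B: 4M 3C)
9. 2 missionaries and 1 cannibal → cell block B.  (cell block A: 0M 0C; cell block B: 6M 4C)

9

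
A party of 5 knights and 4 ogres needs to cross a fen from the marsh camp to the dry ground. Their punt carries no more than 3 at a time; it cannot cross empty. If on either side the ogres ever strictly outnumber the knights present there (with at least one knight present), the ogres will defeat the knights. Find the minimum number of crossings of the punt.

Counting alone: each trip to the dry ground takes at most 3 across and each return brings at least 1 back, so after t trips out (and t−1 returns) at most 3t − (t−1) of the 9 are across; that first reaches 9 at t = 4, so at least 7 crossings are needed.
The plan below uses exactly 7 crossings, so it is optimal:
1. 3 ogres → the dry ground.  (the marsh camp: 5K 1O; the dry ground: 0K 3O)
2. 1 ogre ← the marsh camp.  (the marsh camp: 5K 2O; the dry ground: 0K 2O)
3. 3 knights → the dry ground.  (the marsh camp: 2K 2O; the dry ground: 3K 2O)
4. 1 knight ← the marsh camp.  (the marsh camp: 3K 2O; the dry ground: 2K 2O)
5. 2 knights and 1 ogre → the dry ground.  (the marsh camp: 1K 1O; the dry ground: 4K 3O)
6. 1 knight ← the marsh camp.  (the marsh camp: 2K 1O; the dry ground: 3K 3O)
7. 2 knights and 1 ogre → the dry ground.  (the marsh camp: 0K 0O; the dry ground: 5K 4O)

7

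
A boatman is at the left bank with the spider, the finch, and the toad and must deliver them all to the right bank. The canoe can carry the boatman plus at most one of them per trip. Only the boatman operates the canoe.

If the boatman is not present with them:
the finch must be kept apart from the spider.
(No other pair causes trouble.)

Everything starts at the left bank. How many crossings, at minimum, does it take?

Counting alone: the boatman can take at most 1 across per trip to the right bank, so moving all 3 needs at least 3 loaded trips out, with a return between consecutive ones — at least 5 crossings.
The plan below uses exactly 5 crossings, so it is optimal:
1. Boatman goes to the right bank with the spider.  [the left bank: the finch, the toad | the right bank: the spider]
2. Boatman goes back to the left bank alone.  [the left bank: the finch, the toad | the right bank: the spider]
3. Boatman goes to the right bank with the toad.  [the left bank: the finch | the right bank: the spider, the toad]
4. Boatman goes back to the left bank alone.  [the left bank: the finch | the right bank: the spider, the toad]
5. Boatman goes to the right bank with the finch.  [the left bank: — | the right bank: the finch, the spider, the toad]

5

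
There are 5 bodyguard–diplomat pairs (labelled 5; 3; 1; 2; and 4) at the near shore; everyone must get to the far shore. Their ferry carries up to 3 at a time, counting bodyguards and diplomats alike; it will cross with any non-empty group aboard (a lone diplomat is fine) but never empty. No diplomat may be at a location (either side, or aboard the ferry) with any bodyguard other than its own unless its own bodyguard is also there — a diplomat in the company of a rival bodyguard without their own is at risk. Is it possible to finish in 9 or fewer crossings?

Counting alone: each trip to the far shore takes at most 3 across and each return brings at least 1 back, so after t trips out (and t−1 returns) at most 3t − (t−1) of the 10 are across; that first reaches 10 at t = 5, so at least 9 crossings are needed.
The safety rule pushes this higher. Following every safe sequence of crossings, the most of the 10 that can be at the far shore as the ferry arrives there on crossing 9 is 9 — never all 10.
So the move cannot be finished within 9 crossings. (The shortest complete plan takes 11:)
1. bodyguard 5 and diplomat 5 cross → the far shore.
2. bodyguard 5 crosses ← the near shore.
3. diplomat 1, diplomat 2, and diplomat 3 cross → the far shore.
4. diplomat 5 crosses ← the near shore.
5. bodyguard 1, bodyguard 2, and bodyguard 3 cross → the far shore.
6. bodyguard 3 and diplomat 3 cross ← the near shore.
7. bodyguard 3, bodyguard 4, and bodyguard 5 cross → the far shore.
8. diplomat 1 crosses ← the near shore.
9. diplomat 3 and diplomat 5 cross → the far shore.
10. diplomat 5 crosses ← the near shore.
11. diplomat 1, diplomat 4, and diplomat 5 cross → the far shore.

No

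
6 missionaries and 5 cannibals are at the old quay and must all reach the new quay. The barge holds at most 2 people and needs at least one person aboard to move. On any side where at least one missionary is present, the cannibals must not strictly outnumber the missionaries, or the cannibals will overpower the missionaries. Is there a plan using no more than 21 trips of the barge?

Yes — this plan uses 19 crossings (≤ 21):
1. 2 cannibals → the new quay.  (the old quay: 6M 3C; the new quay: 0M 2C)
2. 1 cannibal ← the old quay.  (the old quay: 6M 4C; the new quay: 0M 1C)
3. 2 cannibals → the new quay.  (the old quay: 6M 2C; the new quay: 0M 3C)
4. 1 cannibal ← the old quay.  (the old quay: 6M 3C; the new quay: 0M 2C)
5. 2 missionaries → the new quay.  (the old quay: 4M 3C; the new quay: 2M 2C)
6. 1 cannibal ← the old quay.  (the old quay: 4M 4C; the new quay: 2M 1C)
7. 1 missionary and 1 cannibal → the new quay.  (the old quay: 3M 3C; the new quay: 3M 2C)
8. 1 missionary ← the old quay.  (the old quay: 4M 3C; the new quay: 2M 2C)
9. 1 missionary and 1 cannibal → the new quay.  (the old quay: 3M 2C; the new quay: 3M 3C)
10. 1 cannibal ← the old quay.  (the old quay: 3M 3C; the new quay: 3M 2C)
11. 1 missionary and 1 cannibal → the new quay.  (the old quay: 2M 2C; the new quay: 4M 3C)
12. 1 missionary ← the old quay.  (the old quay: 3M 2C; the new quay: 3M 3C)
13. 1 missionary and 1 cannibal → the new quay.  (the old quay: 2M 1C; the new quay: 4M 4C)
14. 1 cannibal ← the old quay.  (the old quay: 2M 2C; the new quay: 4M 3C)
15. 1 missionary and 1 cannibal → the new quay.  (the old quay: 1M 1C; the new quay: 5M 4C)
16. 1 missionary ← the old quay.  (the old quay: 2M 1C; the new quay: 4M 4C)
17. 1 missionary and 1 cannibal → the new quay.  (the old quay: 1M 0C; the new quay: 5M 5C)
18. 1 cannibal ← the old quay.  (the old quay: 1M 1C; the new quay: 5M 4C)
19. 1 missionary and 1 cannibal → the new quay.  (the old quay: 0M 0C; the new quay: 6M 5C)

Yes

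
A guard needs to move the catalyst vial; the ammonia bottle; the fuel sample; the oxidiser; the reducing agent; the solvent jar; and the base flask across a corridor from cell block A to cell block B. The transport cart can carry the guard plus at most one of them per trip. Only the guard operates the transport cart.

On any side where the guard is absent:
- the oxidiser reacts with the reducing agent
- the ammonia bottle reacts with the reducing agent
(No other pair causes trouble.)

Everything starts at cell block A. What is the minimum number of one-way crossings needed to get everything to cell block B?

Counting alone: the guard can take at most 1 across per trip to cell block B, so moving all 7 needs at least 7 loaded trips out, with a return between consecutive ones — at least 13 crossings.
The safety rule pushes this higher. Following every safe sequence of crossings, the most of the 7 that can be at cell block B as the transport cart arrives there on crossing 13 is 6 — never all 7.
So no plan with fewer than 15 crossings exists, and this one achieves 15:
1. Guard goes to cell block B with the reducing agent.  [cell block A: the ammonia bottle, the base flask, the catalyst vial, the fuel sample, the oxidiser, the solvent jar | cell block B: the reducing agent]
2. Guard goes back to cell block A alone.  [cell block A: the ammonia bottle, the base flask, the catalyst vial, the fuel sample, the oxidiser, the solvent jar | cell block B: the reducing agent]
3. Guard goes to cell block B with the catalyst vial.  [cell block A: the ammonia bottle, the base flask, the fuel sample, the oxidiser, the solvent jar | cell block B: the catalyst vial, the reducing agent]
4. Guard goes back to cell block A alone.  [cell block A: the ammonia bottle, the base flask, the fuel sample, the oxidiser, the solvent jar | cell block B: the catalyst vial, the reducing agent]
5. Guard goes to cell block B with the ammonia bottle.  [cell block A: the base flask, the fuel sample, the oxidiser, the solvent jar | cell block B: the ammonia bottle, the catalyst vial, the reducing agent]
6. Guard goes back to cell block A with the reducing agent.  [cell block A: the base flask, the fuel sample, the oxidiser, the reducing agent, the solvent jar | cell block B: the ammonia bottle, the catalyst vial]
7. Guard goes to cell block B with the oxidiser.  [cell block A: the base flask, the fuel sample, the reducing agent, the solvent jar | cell block B: the ammonia bottle, the catalyst vial, the oxidiser]
8. Guard goes back to cell block A alone.  [cell block A: the base flask, the fuel sample, the reducing agent, the solvent jar | cell block B: the ammonia bottle, the catalyst vial, the oxidiser]
9. Guard goes to cell block B with the fuel sample.  [cell block A: the base flask, the reducing agent, the solvent jar | cell block B: the ammonia bottle, the catalyst vial, the fuel sample, the oxidiser]
10. Guard goes back to cell block A alone.  [cell block A: the base flask, the reducing agent, the solvent jar | cell block B: the ammonia bottle, the catalyst vial, the fuel sample, the oxidiser]
11. Guard goes to cell block B with the solvent jar.  [cell block A: the base flask, the reducing agent | cell block B: the ammonia bottle, the catalyst vial, the fuel sample, the oxidiser, the solvent jar]
12. Guard goes back to cell block A alone.  [cell block A: the base flask, the reducing agent | cell block B: the ammonia bottle, the catalyst vial, the fuel sample, the oxidiser, the solvent jar]
13. Guard goes to cell block B with the base flask.  [cell block A: the reducing agent | cell block B: the ammonia bottle, the base flask, the catalyst vial, the fuel sample, the oxidiser, the solvent jar]
14. Guard goes back to cell block A alone.  [cell block A: the reducing agent | cell block B: the ammonia bottle, the base flask, the catalyst vial, the fuel sample, the oxidiser, the solvent jar]
15. Guard goes to cell block B with the reducing agent.  [cell block A: — | cell block B: the ammonia bottle, the base flask, the catalyst vial, the fuel sample, the oxidiser, the reducing agent, the solvent jar]

15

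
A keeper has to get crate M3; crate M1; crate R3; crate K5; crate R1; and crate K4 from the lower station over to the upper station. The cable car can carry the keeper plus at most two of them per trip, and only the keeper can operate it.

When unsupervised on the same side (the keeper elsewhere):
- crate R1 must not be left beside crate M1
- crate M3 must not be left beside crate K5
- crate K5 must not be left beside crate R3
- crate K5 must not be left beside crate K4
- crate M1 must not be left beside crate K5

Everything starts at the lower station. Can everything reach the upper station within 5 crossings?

Counting alone: the keeper can take at most 2 across per trip to the upper station, so moving all 6 needs at least 3 loaded trips out, with a return between consecutive ones — at least 5 crossings.
The safety rule pushes this higher. Following every safe sequence of crossings, the most of the 6 that can be at the upper station as the cable car arrives there on crossing 5 is 5 — never all 6.
So the move cannot be finished within 5 crossings. (The shortest complete plan takes 7:)
1. Keeper goes to the upper station with crate K5 and crate M1.  [the lower station: crate K4, crate M3, crate R1, crate R3 | the upper station: crate K5, crate M1]
2. Keeper goes back to the lower station with crate M1.  [the lower station: crate K4, crate M1, crate M3, crate R1, crate R3 | the upper station: crate K5]
3. Keeper goes to the upper station with crate M1 and crate M3.  [the lower station: crate K4, crate R1, crate R3 | the upper station: crate K5, crate M1, crate M3]
4. Keeper goes back to the lower station with crate K5.  [the lower station: crate K4, crate K5, crate R1, crate R3 | the upper station: crate M1, crate M3]
5. Keeper goes to the upper station with crate K4 and crate R3.  [the lower station: crate K5, crate R1 | the upper station: crate K4, crate M1, crate M3, crate R3]
6. Keeper goes back to the lower station alone.  [the lower station: crate K5, crate R1 | the upper station: crate K4, crate M1, crate M3, crate R3]
7. Keeper goes to the upper station with crate K5 and crate R1.  [the lower station: — | the upper station: crate K4, crate K5, crate M1, crate M3, crate R1, crate R3]

No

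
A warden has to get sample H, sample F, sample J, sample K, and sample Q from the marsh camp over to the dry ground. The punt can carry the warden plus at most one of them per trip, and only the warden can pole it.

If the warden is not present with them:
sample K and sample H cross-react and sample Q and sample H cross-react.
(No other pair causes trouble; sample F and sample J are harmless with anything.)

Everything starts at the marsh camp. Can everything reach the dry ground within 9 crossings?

No

Counting alone: the warden can take at most 1 across per trip to the dry ground, so moving all 5 needs at least 5 loaded trips out, with a return between consecutive ones — at least 9 crossings.
The safety rule pushes this higher. Following every safe sequence of crossings, the most of the 5 that can be at the dry ground as the punt arrives there on crossing 9 is 4 — never all 5.
So the move cannot be finished within 9 crossings. (The shortest complete plan takes 11:)
1. Warden goes to the dry ground with sample H.
2. Warden goes back to the marsh camp alone.
3. Warden goes to the dry ground with sample F.
4. Warden goes back to the marsh camp alone.
5. Warden goes to the dry ground with sample J.
6. Warden goes back to the marsh camp alone.
7. Warden goes to the dry ground with sample K.
8. Warden goes back to the marsh camp with sample H.
9. Warden goes to the dry ground with sample Q.
10. Warden goes back to the marsh camp alone.
11. Warden goes to the dry ground with sample H.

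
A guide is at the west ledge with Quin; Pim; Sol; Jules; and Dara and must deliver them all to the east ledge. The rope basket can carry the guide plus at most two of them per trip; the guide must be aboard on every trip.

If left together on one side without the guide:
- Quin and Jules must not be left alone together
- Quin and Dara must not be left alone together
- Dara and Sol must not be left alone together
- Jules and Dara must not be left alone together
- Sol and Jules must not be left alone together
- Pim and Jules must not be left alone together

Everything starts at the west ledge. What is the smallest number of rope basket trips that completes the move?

7

Counting alone: the guide can take at most 2 across per trip to the east ledge, so moving all 5 needs at least 3 loaded trips out, with a return between consecutive ones — at least 5 crossings.
The safety rule pushes this higher. Following every safe sequence of crossings, the most of the 5 that can be at the east ledge as the rope basket arrives there on crossing 5 is 4 — never all 5.
So no plan with fewer than 7 crossings exists, and this one achieves 7:
1. Guide goes to the east ledge with Dara and Jules.
2. Guide goes back to the west ledge with Jules.
3. Guide goes to the east ledge with Jules and Pim.
4. Guide goes back to the west ledge with Jules.
5. Guide goes to the east ledge with Quin and Sol.
6. Guide goes back to the west ledge with Dara.
7. Guide goes to the east ledge with Dara and Jules.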